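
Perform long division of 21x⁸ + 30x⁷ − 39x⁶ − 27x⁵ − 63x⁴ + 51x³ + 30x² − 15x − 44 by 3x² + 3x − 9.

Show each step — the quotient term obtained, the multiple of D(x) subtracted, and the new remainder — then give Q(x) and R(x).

Step 1: lead(21x⁸ + 30x⁷ − 39x⁶ − 27x⁵ − 63x⁴ + 51x³ + 30x² − 15x − 44) ÷ lead(D) = 21x⁸ ÷ 3x² = 7x⁶. Subtract (7x⁶)·D = 21x⁸ + 21x⁷ − 63x⁶. Remainder: 9x⁷ + 24x⁶ − 27x⁵ − 63x⁴ + 51x³ + 30x² − 15x − 44.
Step 2: lead(9x⁷ + 24x⁶ − 27x⁵ − 63x⁴ + 51x³ + 30x² − 15x − 44) ÷ lead(D) = 9x⁷ ÷ 3x² = 3x⁵. Subtract (3x⁵)·D = 9x⁷ + 9x⁶ − 27x⁵. Remainder: 15x⁶ − 63x⁴ + 51x³ + 30x² − 15x − 44.
Step 3: lead(15x⁶ − 63x⁴ + 51x³ + 30x² − 15x − 44) ÷ lead(D) = 15x⁶ ÷ 3x² = 5x⁴. Subtract (5x⁴)·D = 15x⁶ + 15x⁵ − 45x⁴. Remainder: −15x⁵ − 18x⁴ + 51x³ + 30x² − 15x − 44.
Step 4: lead(−15x⁵ − 18x⁴ + 51x³ + 30x² − 15x − 44) ÷ lead(D) = −15x⁵ ÷ 3x² = −5x³. Subtract (−5x³)·D = −15x⁵ − 15x⁴ + 45x³. Remainder: −3x⁴ + 6x³ + 30x² − 15x − 44.
Step 5: lead(−3x⁴ + 6x³ + 30x² − 15x − 44) ÷ lead(D) = −3x⁴ ÷ 3x² = −x². Subtract (−x²)·D = −3x⁴ − 3x³ + 9x². Remainder: 9x³ + 21x² − 15x − 44.
Step 6: lead(9x³ + 21x² − 15x − 44) ÷ lead(D) = 9x³ ÷ 3x² = 3x. Subtract (3x)·D = 9x³ + 9x² − 27x. Remainder: 12x² + 12x − 44.
Step 7: lead(12x² + 12x − 44) ÷ lead(D) = 12x² ÷ 3x² = 4. Subtract (4)·D = 12x² + 12x − 36. Remainder: −8.

Q(x) = 7x⁶ + 3x⁵ + 5x⁴ − 5x³ − x² + 3x + 4; R(x) = −8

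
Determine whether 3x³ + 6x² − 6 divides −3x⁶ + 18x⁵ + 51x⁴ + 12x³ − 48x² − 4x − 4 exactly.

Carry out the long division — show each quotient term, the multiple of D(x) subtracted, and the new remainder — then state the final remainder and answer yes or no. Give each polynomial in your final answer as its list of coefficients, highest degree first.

Step 1: lead(−3x⁶ + 18x⁵ + 51x⁴ + 12x³ − 48x² − 4x − 4) ÷ lead(D) = −3x⁶ ÷ 3x³ = −x³. Subtract (−x³)·D = −3x⁶ − 6x⁵ + 6x³. Remainder: 24x⁵ + 51x⁴ + 6x³ − 48x² − 4x − 4.
Step 2: lead(24x⁵ + 51x⁴ + 6x³ − 48x² − 4x − 4) ÷ lead(D) = 24x⁵ ÷ 3x³ = 8x². Subtract (8x²)·D = 24x⁵ + 48x⁴ − 48x². Remainder: 3x⁴ + 6x³ − 4x − 4.
Step 3: lead(3x⁴ + 6x³ − 4x − 4) ÷ lead(D) = 3x⁴ ÷ 3x³ = x. Subtract (x)·D = 3x⁴ + 6x³ − 6x. Remainder: 2x − 4.

R = [2, -4], so D(x) is not a factor of P(x). no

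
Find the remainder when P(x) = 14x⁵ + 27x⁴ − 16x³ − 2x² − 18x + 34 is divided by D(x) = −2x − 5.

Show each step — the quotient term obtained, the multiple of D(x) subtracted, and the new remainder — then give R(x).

R(x) = 4

Step 1: lead(14x⁵ + 27x⁴ − 16x³ − 2x² − 18x + 34) ÷ lead(D) = 14x⁵ ÷ −2x = −7x⁴. Subtract (−7x⁴)·D = 14x⁵ + 35x⁴. Remainder: −8x⁴ − 16x³ − 2x² − 18x + 34.
Step 2: lead(−8x⁴ − 16x³ − 2x² − 18x + 34) ÷ lead(D) = −8x⁴ ÷ −2x = 4x³. Subtract (4x³)·D = −8x⁴ − 20x³. Remainder: 4x³ − 2x² − 18x + 34.
Step 3: lead(4x³ − 2x² − 18x + 34) ÷ lead(D) = 4x³ ÷ −2x = −2x². Subtract (−2x²)·D = 4x³ + 10x². Remainder: −12x² − 18x + 34.
Step 4: lead(−12x² − 18x + 34) ÷ lead(D) = −12x² ÷ −2x = 6x. Subtract (6x)·D = −12x² − 30x. Remainder: 12x + 34.
Step 5: lead(12x + 34) ÷ lead(D) = 12x ÷ −2x = −6. Subtract (−6)·D = 12x + 30. Remainder: 4.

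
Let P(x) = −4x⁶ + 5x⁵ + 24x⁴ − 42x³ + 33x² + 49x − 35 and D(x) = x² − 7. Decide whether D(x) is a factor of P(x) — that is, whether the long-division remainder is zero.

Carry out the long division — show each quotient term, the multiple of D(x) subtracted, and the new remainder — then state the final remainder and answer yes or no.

R(x) = 0, so D(x) is a factor of P(x). yes

Step 1: lead(−4x⁶ + 5x⁵ + 24x⁴ − 42x³ + 33x² + 49x − 35) ÷ lead(D) = −4x⁶ ÷ x² = −4x⁴. Subtract (−4x⁴)·D = −4x⁶ + 28x⁴. Remainder: 5x⁵ − 4x⁴ − 42x³ + 33x² + 49x − 35.
Step 2: lead(5x⁵ − 4x⁴ − 42x³ + 33x² + 49x − 35) ÷ lead(D) = 5x⁵ ÷ x² = 5x³. Subtract (5x³)·D = 5x⁵ − 35x³. Remainder: −4x⁴ − 7x³ + 33x² + 49x − 35.
Step 3: lead(−4x⁴ − 7x³ + 33x² + 49x − 35) ÷ lead(D) = −4x⁴ ÷ x² = −4x². Subtract (−4x²)·D = −4x⁴ + 28x². Remainder: −7x³ + 5x² + 49x − 35.
Step 4: lead(−7x³ + 5x² + 49x − 35) ÷ lead(D) = −7x³ ÷ x² = −7x. Subtract (−7x)·D = −7x³ + 49x. Remainder: 5x² − 35.
Step 5: lead(5x² − 35) ÷ lead(D) = 5x² ÷ x² = 5. Subtract (5)·D = 5x² − 35. Remainder: 0.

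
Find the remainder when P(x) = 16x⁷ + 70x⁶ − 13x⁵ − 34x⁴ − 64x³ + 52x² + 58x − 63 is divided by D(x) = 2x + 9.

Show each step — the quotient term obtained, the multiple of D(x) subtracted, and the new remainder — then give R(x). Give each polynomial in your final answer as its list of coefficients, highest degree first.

R = [0]

Step 1: lead(16x⁷ + 70x⁶ − 13x⁵ − 34x⁴ − 64x³ + 52x² + 58x − 63) ÷ lead(D) = 16x⁷ ÷ 2x = 8x⁶. Subtract (8x⁶)·D = 16x⁷ + 72x⁶. Remainder: −2x⁶ − 13x⁵ − 34x⁴ − 64x³ + 52x² + 58x − 63.
Step 2: lead(−2x⁶ − 13x⁵ − 34x⁴ − 64x³ + 52x² + 58x − 63) ÷ lead(D) = −2x⁶ ÷ 2x = −x⁵. Subtract (−x⁵)·D = −2x⁶ − 9x⁵. Remainder: −4x⁵ − 34x⁴ − 64x³ + 52x² + 58x − 63.
Step 3: lead(−4x⁵ − 34x⁴ − 64x³ + 52x² + 58x − 63) ÷ lead(D) = −4x⁵ ÷ 2x = −2x⁴. Subtract (−2x⁴)·D = −4x⁵ − 18x⁴. Remainder: −16x⁴ − 64x³ + 52x² + 58x − 63.
Step 4: lead(−16x⁴ − 64x³ + 52x² + 58x − 63) ÷ lead(D) = −16x⁴ ÷ 2x = −8x³. Subtract (−8x³)·D = −16x⁴ − 72x³. Remainder: 8x³ + 52x² + 58x − 63.
Step 5: lead(8x³ + 52x² + 58x − 63) ÷ lead(D) = 8x³ ÷ 2x = 4x². Subtract (4x²)·D = 8x³ + 36x². Remainder: 16x² + 58x − 63.
Step 6: lead(16x² + 58x − 63) ÷ lead(D) = 16x² ÷ 2x = 8x. Subtract (8x)·D = 16x² + 72x. Remainder: −14x − 63.
Step 7: lead(−14x − 63) ÷ lead(D) = −14x ÷ 2x = −7. Subtract (−7)·D = −14x − 63. Remainder: 0.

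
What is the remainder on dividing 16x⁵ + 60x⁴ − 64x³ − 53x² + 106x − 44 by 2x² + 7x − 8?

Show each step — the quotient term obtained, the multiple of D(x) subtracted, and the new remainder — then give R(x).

R(x) = 8x + 4

Step 1: lead(16x⁵ + 60x⁴ − 64x³ − 53x² + 106x − 44) ÷ lead(D) = 16x⁵ ÷ 2x² = 8x³. Subtract (8x³)·D = 16x⁵ + 56x⁴ − 64x³. Remainder: 4x⁴ − 53x² + 106x − 44.
Step 2: lead(4x⁴ − 53x² + 106x − 44) ÷ lead(D) = 4x⁴ ÷ 2x² = 2x². Subtract (2x²)·D = 4x⁴ + 14x³ − 16x². Remainder: −14x³ − 37x² + 106x − 44.
Step 3: lead(−14x³ − 37x² + 106x − 44) ÷ lead(D) = −14x³ ÷ 2x² = −7x. Subtract (−7x)·D = −14x³ − 49x² + 56x. Remainder: 12x² + 50x − 44.
Step 4: lead(12x² + 50x − 44) ÷ lead(D) = 12x² ÷ 2x² = 6. Subtract (6)·D = 12x² + 42x − 48. Remainder: 8x + 4.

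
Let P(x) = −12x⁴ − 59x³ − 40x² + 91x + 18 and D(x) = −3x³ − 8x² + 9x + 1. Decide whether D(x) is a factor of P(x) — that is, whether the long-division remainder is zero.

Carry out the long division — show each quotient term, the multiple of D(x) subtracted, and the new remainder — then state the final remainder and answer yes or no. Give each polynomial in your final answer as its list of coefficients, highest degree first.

R = [-4, 6, 9], so D(x) is not a factor of P(x). no

Step 1: lead(−12x⁴ − 59x³ − 40x² + 91x + 18) ÷ lead(D) = −12x⁴ ÷ −3x³ = 4x. Subtract (4x)·D = −12x⁴ − 32x³ + 36x² + 4x. Remainder: −27x³ − 76x² + 87x + 18.
Step 2: lead(−27x³ − 76x² + 87x + 18) ÷ lead(D) = −27x³ ÷ −3x³ = 9. Subtract (9)·D = −27x³ − 72x² + 81x + 9. Remainder: −4x² + 6x + 9.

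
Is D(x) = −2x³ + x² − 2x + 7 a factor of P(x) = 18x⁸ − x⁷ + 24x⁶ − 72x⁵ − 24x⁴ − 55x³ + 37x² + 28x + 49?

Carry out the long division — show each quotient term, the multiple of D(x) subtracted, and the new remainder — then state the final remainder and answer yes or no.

Step 1: lead(18x⁸ − x⁷ + 24x⁶ − 72x⁵ − 24x⁴ − 55x³ + 37x² + 28x + 49) ÷ lead(D) = 18x⁸ ÷ −2x³ = −9x⁵. Subtract (−9x⁵)·D = 18x⁸ − 9x⁷ + 18x⁶ − 63x⁵. Remainder: 8x⁷ + 6x⁶ − 9x⁵ − 24x⁴ − 55x³ + 37x² + 28x + 49.
Step 2: lead(8x⁷ + 6x⁶ − 9x⁵ − 24x⁴ − 55x³ + 37x² + 28x + 49) ÷ lead(D) = 8x⁷ ÷ −2x³ = −4x⁴. Subtract (−4x⁴)·D = 8x⁷ − 4x⁶ + 8x⁵ − 28x⁴. Remainder: 10x⁶ − 17x⁵ + 4x⁴ − 55x³ + 37x² + 28x + 49.
Step 3: lead(10x⁶ − 17x⁵ + 4x⁴ − 55x³ + 37x² + 28x + 49) ÷ lead(D) = 10x⁶ ÷ −2x³ = −5x³. Subtract (−5x³)·D = 10x⁶ − 5x⁵ + 10x⁴ − 35x³. Remainder: −12x⁵ − 6x⁴ − 20x³ + 37x² + 28x + 49.
Step 4: lead(−12x⁵ − 6x⁴ − 20x³ + 37x² + 28x + 49) ÷ lead(D) = −12x⁵ ÷ −2x³ = 6x². Subtract (6x²)·D = −12x⁵ + 6x⁴ − 12x³ + 42x². Remainder: −12x⁴ − 8x³ − 5x² + 28x + 49.
Step 5: lead(−12x⁴ − 8x³ − 5x² + 28x + 49) ÷ lead(D) = −12x⁴ ÷ −2x³ = 6x. Subtract (6x)·D = −12x⁴ + 6x³ − 12x² + 42x. Remainder: −14x³ + 7x² − 14x + 49.
Step 6: lead(−14x³ + 7x² − 14x + 49) ÷ lead(D) = −14x³ ÷ −2x³ = 7. Subtract (7)·D = −14x³ + 7x² − 14x + 49. Remainder: 0.

R(x) = 0, so D(x) is a factor of P(x). yes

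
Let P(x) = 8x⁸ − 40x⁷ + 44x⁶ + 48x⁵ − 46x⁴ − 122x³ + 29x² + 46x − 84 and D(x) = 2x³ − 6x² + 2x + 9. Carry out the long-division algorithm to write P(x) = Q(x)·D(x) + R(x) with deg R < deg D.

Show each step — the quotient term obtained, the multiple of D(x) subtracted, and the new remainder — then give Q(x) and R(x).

Step 1: lead(8x⁸ − 40x⁷ + 44x⁶ + 48x⁵ − 46x⁴ − 122x³ + 29x² + 46x − 84) ÷ lead(D) = 8x⁸ ÷ 2x³ = 4x⁵. Subtract (4x⁵)·D = 8x⁸ − 24x⁷ + 8x⁶ + 36x⁵. Remainder: −16x⁷ + 36x⁶ + 12x⁵ − 46x⁴ − 122x³ + 29x² + 46x − 84.
Step 2: lead(−16x⁷ + 36x⁶ + 12x⁵ − 46x⁴ − 122x³ + 29x² + 46x − 84) ÷ lead(D) = −16x⁷ ÷ 2x³ = −8x⁴. Subtract (−8x⁴)·D = −16x⁷ + 48x⁶ − 16x⁵ − 72x⁴. Remainder: −12x⁶ + 28x⁵ + 26x⁴ − 122x³ + 29x² + 46x − 84.
Step 3: lead(−12x⁶ + 28x⁵ + 26x⁴ − 122x³ + 29x² + 46x − 84) ÷ lead(D) = −12x⁶ ÷ 2x³ = −6x³. Subtract (−6x³)·D = −12x⁶ + 36x⁵ − 12x⁴ − 54x³. Remainder: −8x⁵ + 38x⁴ − 68x³ + 29x² + 46x − 84.
Step 4: lead(−8x⁵ + 38x⁴ − 68x³ + 29x² + 46x − 84) ÷ lead(D) = −8x⁵ ÷ 2x³ = −4x². Subtract (−4x²)·D = −8x⁵ + 24x⁴ − 8x³ − 36x². Remainder: 14x⁴ − 60x³ + 65x² + 46x − 84.
Step 5: lead(14x⁴ − 60x³ + 65x² + 46x − 84) ÷ lead(D) = 14x⁴ ÷ 2x³ = 7x. Subtract (7x)·D = 14x⁴ − 42x³ + 14x² + 63x. Remainder: −18x³ + 51x² − 17x − 84.
Step 6: lead(−18x³ + 51x² − 17x − 84) ÷ lead(D) = −18x³ ÷ 2x³ = −9. Subtract (−9)·D = −18x³ + 54x² − 18x − 81. Remainder: −3x² + x − 3.

Q(x) = 4x⁵ − 8x⁴ − 6x³ − 4x² + 7x − 9; R(x) = −3x² + x − 3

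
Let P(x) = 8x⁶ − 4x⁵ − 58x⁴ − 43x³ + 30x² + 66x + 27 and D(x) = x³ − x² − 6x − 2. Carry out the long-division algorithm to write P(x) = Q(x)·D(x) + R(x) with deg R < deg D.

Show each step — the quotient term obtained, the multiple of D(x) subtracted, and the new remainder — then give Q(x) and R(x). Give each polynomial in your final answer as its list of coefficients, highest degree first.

Step 1: lead(8x⁶ − 4x⁵ − 58x⁴ − 43x³ + 30x² + 66x + 27) ÷ lead(D) = 8x⁶ ÷ x³ = 8x³. Subtract (8x³)·D = 8x⁶ − 8x⁵ − 48x⁴ − 16x³. Remainder: 4x⁵ − 10x⁴ − 27x³ + 30x² + 66x + 27.
Step 2: lead(4x⁵ − 10x⁴ − 27x³ + 30x² + 66x + 27) ÷ lead(D) = 4x⁵ ÷ x³ = 4x². Subtract (4x²)·D = 4x⁵ − 4x⁴ − 24x³ − 8x². Remainder: −6x⁴ − 3x³ + 38x² + 66x + 27.
Step 3: lead(−6x⁴ − 3x³ + 38x² + 66x + 27) ÷ lead(D) = −6x⁴ ÷ x³ = −6x. Subtract (−6x)·D = −6x⁴ + 6x³ + 36x² + 12x. Remainder: −9x³ + 2x² + 54x + 27.
Step 4: lead(−9x³ + 2x² + 54x + 27) ÷ lead(D) = −9x³ ÷ x³ = −9. Subtract (−9)·D = −9x³ + 9x² + 54x + 18. Remainder: −7x² + 9.

Q = [8, 4, -6, -9]; R = [-7, 0, 9]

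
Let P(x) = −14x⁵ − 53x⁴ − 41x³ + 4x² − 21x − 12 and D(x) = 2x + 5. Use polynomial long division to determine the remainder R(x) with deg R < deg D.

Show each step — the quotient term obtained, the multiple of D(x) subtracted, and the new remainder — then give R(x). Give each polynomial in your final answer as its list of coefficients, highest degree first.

Step 1: lead(−14x⁵ − 53x⁴ − 41x³ + 4x² − 21x − 12) ÷ lead(D) = −14x⁵ ÷ 2x = −7x⁴. Subtract (−7x⁴)·D = −14x⁵ − 35x⁴. Remainder: −18x⁴ − 41x³ + 4x² − 21x − 12.
Step 2: lead(−18x⁴ − 41x³ + 4x² − 21x − 12) ÷ lead(D) = −18x⁴ ÷ 2x = −9x³. Subtract (−9x³)·D = −18x⁴ − 45x³. Remainder: 4x³ + 4x² − 21x − 12.
Step 3: lead(4x³ + 4x² − 21x − 12) ÷ lead(D) = 4x³ ÷ 2x = 2x². Subtract (2x²)·D = 4x³ + 10x². Remainder: −6x² − 21x − 12.
Step 4: lead(−6x² − 21x − 12) ÷ lead(D) = −6x² ÷ 2x = −3x. Subtract (−3x)·D = −6x² − 15x. Remainder: −6x − 12.
Step 5: lead(−6x − 12) ÷ lead(D) = −6x ÷ 2x = −3. Subtract (−3)·D = −6x − 15. Remainder: 3.

R = [3]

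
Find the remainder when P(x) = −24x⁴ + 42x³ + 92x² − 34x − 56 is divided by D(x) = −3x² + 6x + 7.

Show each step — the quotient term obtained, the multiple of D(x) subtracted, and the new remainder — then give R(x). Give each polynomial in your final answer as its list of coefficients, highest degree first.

Step 1: lead(−24x⁴ + 42x³ + 92x² − 34x − 56) ÷ lead(D) = −24x⁴ ÷ −3x² = 8x². Subtract (8x²)·D = −24x⁴ + 48x³ + 56x². Remainder: −6x³ + 36x² − 34x − 56.
Step 2: lead(−6x³ + 36x² − 34x − 56) ÷ lead(D) = −6x³ ÷ −3x² = 2x. Subtract (2x)·D = −6x³ + 12x² + 14x. Remainder: 24x² − 48x − 56.
Step 3: lead(24x² − 48x − 56) ÷ lead(D) = 24x² ÷ −3x² = −8. Subtract (−8)·D = 24x² − 48x − 56. Remainder: 0.

R = [0]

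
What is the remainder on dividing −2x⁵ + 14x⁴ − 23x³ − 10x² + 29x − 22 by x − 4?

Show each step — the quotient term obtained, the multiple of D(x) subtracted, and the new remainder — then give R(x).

R(x) = −2

Step 1: lead(−2x⁵ + 14x⁴ − 23x³ − 10x² + 29x − 22) ÷ lead(D) = −2x⁵ ÷ x = −2x⁴. Subtract (−2x⁴)·D = −2x⁵ + 8x⁴. Remainder: 6x⁴ − 23x³ − 10x² + 29x − 22.
Step 2: lead(6x⁴ − 23x³ − 10x² + 29x − 22) ÷ lead(D) = 6x⁴ ÷ x = 6x³. Subtract (6x³)·D = 6x⁴ − 24x³. Remainder: x³ − 10x² + 29x − 22.
Step 3: lead(x³ − 10x² + 29x − 22) ÷ lead(D) = x³ ÷ x = x². Subtract (x²)·D = x³ − 4x². Remainder: −6x² + 29x − 22.
Step 4: lead(−6x² + 29x − 22) ÷ lead(D) = −6x² ÷ x = −6x. Subtract (−6x)·D = −6x² + 24x. Remainder: 5x − 22.
Step 5: lead(5x − 22) ÷ lead(D) = 5x ÷ x = 5. Subtract (5)·D = 5x − 20. Remainder: −2.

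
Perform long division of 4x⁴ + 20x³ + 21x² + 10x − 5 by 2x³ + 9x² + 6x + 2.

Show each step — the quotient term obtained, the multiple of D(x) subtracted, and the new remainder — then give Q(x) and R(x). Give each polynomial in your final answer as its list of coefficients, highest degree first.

Step 1: lead(4x⁴ + 20x³ + 21x² + 10x − 5) ÷ lead(D) = 4x⁴ ÷ 2x³ = 2x. Subtract (2x)·D = 4x⁴ + 18x³ + 12x² + 4x. Remainder: 2x³ + 9x² + 6x − 5.
Step 2: lead(2x³ + 9x² + 6x − 5) ÷ lead(D) = 2x³ ÷ 2x³ = 1. Subtract (1)·D = 2x³ + 9x² + 6x + 2. Remainder: −7.

Q = [2, 1]; R = [-7]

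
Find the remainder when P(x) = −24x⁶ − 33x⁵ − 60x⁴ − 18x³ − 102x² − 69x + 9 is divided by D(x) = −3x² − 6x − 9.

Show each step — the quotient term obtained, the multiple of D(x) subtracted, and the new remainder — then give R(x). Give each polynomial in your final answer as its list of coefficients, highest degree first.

R = [-9]

Step 1: lead(−24x⁶ − 33x⁵ − 60x⁴ − 18x³ − 102x² − 69x + 9) ÷ lead(D) = −24x⁶ ÷ −3x² = 8x⁴. Subtract (8x⁴)·D = −24x⁶ − 48x⁵ − 72x⁴. Remainder: 15x⁵ + 12x⁴ − 18x³ − 102x² − 69x + 9.
Step 2: lead(15x⁵ + 12x⁴ − 18x³ − 102x² − 69x + 9) ÷ lead(D) = 15x⁵ ÷ −3x² = −5x³. Subtract (−5x³)·D = 15x⁵ + 30x⁴ + 45x³. Remainder: −18x⁴ − 63x³ − 102x² − 69x + 9.
Step 3: lead(−18x⁴ − 63x³ − 102x² − 69x + 9) ÷ lead(D) = −18x⁴ ÷ −3x² = 6x². Subtract (6x²)·D = −18x⁴ − 36x³ − 54x². Remainder: −27x³ − 48x² − 69x + 9.
Step 4: lead(−27x³ − 48x² − 69x + 9) ÷ lead(D) = −27x³ ÷ −3x² = 9x. Subtract (9x)·D = −27x³ − 54x² − 81x. Remainder: 6x² + 12x + 9.
Step 5: lead(6x² + 12x + 9) ÷ lead(D) = 6x² ÷ −3x² = −2. Subtract (−2)·D = 6x² + 12x + 18. Remainder: −9.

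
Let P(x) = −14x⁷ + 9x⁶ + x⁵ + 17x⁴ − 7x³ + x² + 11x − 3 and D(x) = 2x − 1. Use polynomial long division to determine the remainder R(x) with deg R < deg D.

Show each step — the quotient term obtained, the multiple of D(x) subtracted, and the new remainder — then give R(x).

Step 1: lead(−14x⁷ + 9x⁶ + x⁵ + 17x⁴ − 7x³ + x² + 11x − 3) ÷ lead(D) = −14x⁷ ÷ 2x = −7x⁶. Subtract (−7x⁶)·D = −14x⁷ + 7x⁶. Remainder: 2x⁶ + x⁵ + 17x⁴ − 7x³ + x² + 11x − 3.
Step 2: lead(2x⁶ + x⁵ + 17x⁴ − 7x³ + x² + 11x − 3) ÷ lead(D) = 2x⁶ ÷ 2x = x⁵. Subtract (x⁵)·D = 2x⁶ − x⁵. Remainder: 2x⁵ + 17x⁴ − 7x³ + x² + 11x − 3.
Step 3: lead(2x⁵ + 17x⁴ − 7x³ + x² + 11x − 3) ÷ lead(D) = 2x⁵ ÷ 2x = x⁴. Subtract (x⁴)·D = 2x⁵ − x⁴. Remainder: 18x⁴ − 7x³ + x² + 11x − 3.
Step 4: lead(18x⁴ − 7x³ + x² + 11x − 3) ÷ lead(D) = 18x⁴ ÷ 2x = 9x³. Subtract (9x³)·D = 18x⁴ − 9x³. Remainder: 2x³ + x² + 11x − 3.
Step 5: lead(2x³ + x² + 11x − 3) ÷ lead(D) = 2x³ ÷ 2x = x². Subtract (x²)·D = 2x³ − x². Remainder: 2x² + 11x − 3.
Step 6: lead(2x² + 11x − 3) ÷ lead(D) = 2x² ÷ 2x = x. Subtract (x)·D = 2x² − x. Remainder: 12x − 3.
Step 7: lead(12x − 3) ÷ lead(D) = 12x ÷ 2x = 6. Subtract (6)·D = 12x − 6. Remainder: 3.

R(x) = 3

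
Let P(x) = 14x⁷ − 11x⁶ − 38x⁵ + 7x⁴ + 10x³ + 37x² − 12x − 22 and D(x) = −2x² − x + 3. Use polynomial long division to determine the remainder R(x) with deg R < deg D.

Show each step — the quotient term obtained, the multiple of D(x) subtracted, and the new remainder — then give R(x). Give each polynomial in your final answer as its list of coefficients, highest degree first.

Step 1: lead(14x⁷ − 11x⁶ − 38x⁵ + 7x⁴ + 10x³ + 37x² − 12x − 22) ÷ lead(D) = 14x⁷ ÷ −2x² = −7x⁵. Subtract (−7x⁵)·D = 14x⁷ + 7x⁶ − 21x⁵. Remainder: −18x⁶ − 17x⁵ + 7x⁴ + 10x³ + 37x² − 12x − 22.
Step 2: lead(−18x⁶ − 17x⁵ + 7x⁴ + 10x³ + 37x² − 12x − 22) ÷ lead(D) = −18x⁶ ÷ −2x² = 9x⁴. Subtract (9x⁴)·D = −18x⁶ − 9x⁵ + 27x⁴. Remainder: −8x⁵ − 20x⁴ + 10x³ + 37x² − 12x − 22.
Step 3: lead(−8x⁵ − 20x⁴ + 10x³ + 37x² − 12x − 22) ÷ lead(D) = −8x⁵ ÷ −2x² = 4x³. Subtract (4x³)·D = −8x⁵ − 4x⁴ + 12x³. Remainder: −16x⁴ − 2x³ + 37x² − 12x − 22.
Step 4: lead(−16x⁴ − 2x³ + 37x² − 12x − 22) ÷ lead(D) = −16x⁴ ÷ −2x² = 8x². Subtract (8x²)·D = −16x⁴ − 8x³ + 24x². Remainder: 6x³ + 13x² − 12x − 22.
Step 5: lead(6x³ + 13x² − 12x − 22) ÷ lead(D) = 6x³ ÷ −2x² = −3x. Subtract (−3x)·D = 6x³ + 3x² − 9x. Remainder: 10x² − 3x − 22.
Step 6: lead(10x² − 3x − 22) ÷ lead(D) = 10x² ÷ −2x² = −5. Subtract (−5)·D = 10x² + 5x − 15. Remainder: −8x − 7.

R = [-8, -7]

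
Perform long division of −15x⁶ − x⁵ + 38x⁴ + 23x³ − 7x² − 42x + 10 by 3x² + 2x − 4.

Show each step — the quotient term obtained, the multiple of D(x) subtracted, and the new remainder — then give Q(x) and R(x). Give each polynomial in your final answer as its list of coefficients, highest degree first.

Q = [-5, 3, 4, 9, -3]; R = [-2]

Step 1: lead(−15x⁶ − x⁵ + 38x⁴ + 23x³ − 7x² − 42x + 10) ÷ lead(D) = −15x⁶ ÷ 3x² = −5x⁴. Subtract (−5x⁴)·D = −15x⁶ − 10x⁵ + 20x⁴. Remainder: 9x⁵ + 18x⁴ + 23x³ − 7x² − 42x + 10.
Step 2: lead(9x⁵ + 18x⁴ + 23x³ − 7x² − 42x + 10) ÷ lead(D) = 9x⁵ ÷ 3x² = 3x³. Subtract (3x³)·D = 9x⁵ + 6x⁴ − 12x³. Remainder: 12x⁴ + 35x³ − 7x² − 42x + 10.
Step 3: lead(12x⁴ + 35x³ − 7x² − 42x + 10) ÷ lead(D) = 12x⁴ ÷ 3x² = 4x². Subtract (4x²)·D = 12x⁴ + 8x³ − 16x². Remainder: 27x³ + 9x² − 42x + 10.
Step 4: lead(27x³ + 9x² − 42x + 10) ÷ lead(D) = 27x³ ÷ 3x² = 9x. Subtract (9x)·D = 27x³ + 18x² − 36x. Remainder: −9x² − 6x + 10.
Step 5: lead(−9x² − 6x + 10) ÷ lead(D) = −9x² ÷ 3x² = −3. Subtract (−3)·D = −9x² − 6x + 12. Remainder: −2.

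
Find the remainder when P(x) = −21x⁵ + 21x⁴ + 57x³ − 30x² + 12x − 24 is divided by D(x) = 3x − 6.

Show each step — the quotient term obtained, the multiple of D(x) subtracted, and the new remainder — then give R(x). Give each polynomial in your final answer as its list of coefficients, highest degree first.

R = [0]

Step 1: lead(−21x⁵ + 21x⁴ + 57x³ − 30x² + 12x − 24) ÷ lead(D) = −21x⁵ ÷ 3x = −7x⁴. Subtract (−7x⁴)·D = −21x⁵ + 42x⁴. Remainder: −21x⁴ + 57x³ − 30x² + 12x − 24.
Step 2: lead(−21x⁴ + 57x³ − 30x² + 12x − 24) ÷ lead(D) = −21x⁴ ÷ 3x = −7x³. Subtract (−7x³)·D = −21x⁴ + 42x³. Remainder: 15x³ − 30x² + 12x − 24.
Step 3: lead(15x³ − 30x² + 12x − 24) ÷ lead(D) = 15x³ ÷ 3x = 5x². Subtract (5x²)·D = 15x³ − 30x². Remainder: 12x − 24.
Step 4: lead(12x − 24) ÷ lead(D) = 12x ÷ 3x = 4. Subtract (4)·D = 12x − 24. Remainder: 0.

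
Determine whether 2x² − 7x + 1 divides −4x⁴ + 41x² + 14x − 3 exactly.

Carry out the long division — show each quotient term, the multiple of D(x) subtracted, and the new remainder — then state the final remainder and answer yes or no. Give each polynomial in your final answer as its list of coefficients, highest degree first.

Step 1: lead(−4x⁴ + 41x² + 14x − 3) ÷ lead(D) = −4x⁴ ÷ 2x² = −2x². Subtract (−2x²)·D = −4x⁴ + 14x³ − 2x². Remainder: −14x³ + 43x² + 14x − 3.
Step 2: lead(−14x³ + 43x² + 14x − 3) ÷ lead(D) = −14x³ ÷ 2x² = −7x. Subtract (−7x)·D = −14x³ + 49x² − 7x. Remainder: −6x² + 21x − 3.
Step 3: lead(−6x² + 21x − 3) ÷ lead(D) = −6x² ÷ 2x² = −3. Subtract (−3)·D = −6x² + 21x − 3. Remainder: 0.

R = [0], so D(x) is a factor of P(x). yes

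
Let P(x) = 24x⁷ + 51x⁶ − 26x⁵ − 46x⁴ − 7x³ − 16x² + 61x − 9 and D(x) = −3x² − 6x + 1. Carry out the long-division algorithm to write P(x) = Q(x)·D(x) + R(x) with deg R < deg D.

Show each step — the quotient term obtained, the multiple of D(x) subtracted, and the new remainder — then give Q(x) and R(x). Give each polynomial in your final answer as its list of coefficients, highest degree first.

Step 1: lead(24x⁷ + 51x⁶ − 26x⁵ − 46x⁴ − 7x³ − 16x² + 61x − 9) ÷ lead(D) = 24x⁷ ÷ −3x² = −8x⁵. Subtract (−8x⁵)·D = 24x⁷ + 48x⁶ − 8x⁵. Remainder: 3x⁶ − 18x⁵ − 46x⁴ − 7x³ − 16x² + 61x − 9.
Step 2: lead(3x⁶ − 18x⁵ − 46x⁴ − 7x³ − 16x² + 61x − 9) ÷ lead(D) = 3x⁶ ÷ −3x² = −x⁴. Subtract (−x⁴)·D = 3x⁶ + 6x⁵ − x⁴. Remainder: −24x⁵ − 45x⁴ − 7x³ − 16x² + 61x − 9.
Step 3: lead(−24x⁵ − 45x⁴ − 7x³ − 16x² + 61x − 9) ÷ lead(D) = −24x⁵ ÷ −3x² = 8x³. Subtract (8x³)·D = −24x⁵ − 48x⁴ + 8x³. Remainder: 3x⁴ − 15x³ − 16x² + 61x − 9.
Step 4: lead(3x⁴ − 15x³ − 16x² + 61x − 9) ÷ lead(D) = 3x⁴ ÷ −3x² = −x². Subtract (−x²)·D = 3x⁴ + 6x³ − x². Remainder: −21x³ − 15x² + 61x − 9.
Step 5: lead(−21x³ − 15x² + 61x − 9) ÷ lead(D) = −21x³ ÷ −3x² = 7x. Subtract (7x)·D = −21x³ − 42x² + 7x. Remainder: 27x² + 54x − 9.
Step 6: lead(27x² + 54x − 9) ÷ lead(D) = 27x² ÷ −3x² = −9. Subtract (−9)·D = 27x² + 54x − 9. Remainder: 0.

Q = [-8, -1, 8, -1, 7, -9]; R = [0]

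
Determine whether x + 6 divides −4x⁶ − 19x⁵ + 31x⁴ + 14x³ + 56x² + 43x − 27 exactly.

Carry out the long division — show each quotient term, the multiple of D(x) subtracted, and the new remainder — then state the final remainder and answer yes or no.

R(x) = 3, so D(x) is not a factor of P(x). no

Step 1: lead(−4x⁶ − 19x⁵ + 31x⁴ + 14x³ + 56x² + 43x − 27) ÷ lead(D) = −4x⁶ ÷ x = −4x⁵. Subtract (−4x⁵)·D = −4x⁶ − 24x⁵. Remainder: 5x⁵ + 31x⁴ + 14x³ + 56x² + 43x − 27.
Step 2: lead(5x⁵ + 31x⁴ + 14x³ + 56x² + 43x − 27) ÷ lead(D) = 5x⁵ ÷ x = 5x⁴. Subtract (5x⁴)·D = 5x⁵ + 30x⁴. Remainder: x⁴ + 14x³ + 56x² + 43x − 27.
Step 3: lead(x⁴ + 14x³ + 56x² + 43x − 27) ÷ lead(D) = x⁴ ÷ x = x³. Subtract (x³)·D = x⁴ + 6x³. Remainder: 8x³ + 56x² + 43x − 27.
Step 4: lead(8x³ + 56x² + 43x − 27) ÷ lead(D) = 8x³ ÷ x = 8x². Subtract (8x²)·D = 8x³ + 48x². Remainder: 8x² + 43x − 27.
Step 5: lead(8x² + 43x − 27) ÷ lead(D) = 8x² ÷ x = 8x. Subtract (8x)·D = 8x² + 48x. Remainder: −5x − 27.
Step 6: lead(−5x − 27) ÷ lead(D) = −5x ÷ x = −5. Subtract (−5)·D = −5x − 30. Remainder: 3.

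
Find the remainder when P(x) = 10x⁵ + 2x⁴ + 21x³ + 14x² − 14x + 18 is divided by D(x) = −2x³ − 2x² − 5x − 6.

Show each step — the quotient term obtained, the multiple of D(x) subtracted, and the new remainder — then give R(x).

Step 1: lead(10x⁵ + 2x⁴ + 21x³ + 14x² − 14x + 18) ÷ lead(D) = 10x⁵ ÷ −2x³ = −5x². Subtract (−5x²)·D = 10x⁵ + 10x⁴ + 25x³ + 30x². Remainder: −8x⁴ − 4x³ − 16x² − 14x + 18.
Step 2: lead(−8x⁴ − 4x³ − 16x² − 14x + 18) ÷ lead(D) = −8x⁴ ÷ −2x³ = 4x. Subtract (4x)·D = −8x⁴ − 8x³ − 20x² − 24x. Remainder: 4x³ + 4x² + 10x + 18.
Step 3: lead(4x³ + 4x² + 10x + 18) ÷ lead(D) = 4x³ ÷ −2x³ = −2. Subtract (−2)·D = 4x³ + 4x² + 10x + 12. Remainder: 6.

R(x) = 6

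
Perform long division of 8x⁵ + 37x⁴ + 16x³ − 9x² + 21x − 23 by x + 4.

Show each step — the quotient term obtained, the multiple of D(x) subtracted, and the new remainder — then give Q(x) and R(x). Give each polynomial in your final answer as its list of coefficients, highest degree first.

Step 1: lead(8x⁵ + 37x⁴ + 16x³ − 9x² + 21x − 23) ÷ lead(D) = 8x⁵ ÷ x = 8x⁴. Subtract (8x⁴)·D = 8x⁵ + 32x⁴. Remainder: 5x⁴ + 16x³ − 9x² + 21x − 23.
Step 2: lead(5x⁴ + 16x³ − 9x² + 21x − 23) ÷ lead(D) = 5x⁴ ÷ x = 5x³. Subtract (5x³)·D = 5x⁴ + 20x³. Remainder: −4x³ − 9x² + 21x − 23.
Step 3: lead(−4x³ − 9x² + 21x − 23) ÷ lead(D) = −4x³ ÷ x = −4x². Subtract (−4x²)·D = −4x³ − 16x². Remainder: 7x² + 21x − 23.
Step 4: lead(7x² + 21x − 23) ÷ lead(D) = 7x² ÷ x = 7x. Subtract (7x)·D = 7x² + 28x. Remainder: −7x − 23.
Step 5: lead(−7x − 23) ÷ lead(D) = −7x ÷ x = −7. Subtract (−7)·D = −7x − 28. Remainder: 5.

Q = [8, 5, -4, 7, -7]; R = [5]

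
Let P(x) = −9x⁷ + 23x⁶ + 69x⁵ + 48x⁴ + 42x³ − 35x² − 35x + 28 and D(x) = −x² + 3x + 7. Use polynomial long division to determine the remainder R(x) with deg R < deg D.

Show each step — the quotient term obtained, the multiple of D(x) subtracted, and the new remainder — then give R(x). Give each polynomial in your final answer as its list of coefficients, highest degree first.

R = [-2, 7]

Step 1: lead(−9x⁷ + 23x⁶ + 69x⁵ + 48x⁴ + 42x³ − 35x² − 35x + 28) ÷ lead(D) = −9x⁷ ÷ −x² = 9x⁵. Subtract (9x⁵)·D = −9x⁷ + 27x⁶ + 63x⁵. Remainder: −4x⁶ + 6x⁵ + 48x⁴ + 42x³ − 35x² − 35x + 28.
Step 2: lead(−4x⁶ + 6x⁵ + 48x⁴ + 42x³ − 35x² − 35x + 28) ÷ lead(D) = −4x⁶ ÷ −x² = 4x⁴. Subtract (4x⁴)·D = −4x⁶ + 12x⁵ + 28x⁴. Remainder: −6x⁵ + 20x⁴ + 42x³ − 35x² − 35x + 28.
Step 3: lead(−6x⁵ + 20x⁴ + 42x³ − 35x² − 35x + 28) ÷ lead(D) = −6x⁵ ÷ −x² = 6x³. Subtract (6x³)·D = −6x⁵ + 18x⁴ + 42x³. Remainder: 2x⁴ − 35x² − 35x + 28.
Step 4: lead(2x⁴ − 35x² − 35x + 28) ÷ lead(D) = 2x⁴ ÷ −x² = −2x². Subtract (−2x²)·D = 2x⁴ − 6x³ − 14x². Remainder: 6x³ − 21x² − 35x + 28.
Step 5: lead(6x³ − 21x² − 35x + 28) ÷ lead(D) = 6x³ ÷ −x² = −6x. Subtract (−6x)·D = 6x³ − 18x² − 42x. Remainder: −3x² + 7x + 28.
Step 6: lead(−3x² + 7x + 28) ÷ lead(D) = −3x² ÷ −x² = 3. Subtract (3)·D = −3x² + 9x + 21. Remainder: −2x + 7.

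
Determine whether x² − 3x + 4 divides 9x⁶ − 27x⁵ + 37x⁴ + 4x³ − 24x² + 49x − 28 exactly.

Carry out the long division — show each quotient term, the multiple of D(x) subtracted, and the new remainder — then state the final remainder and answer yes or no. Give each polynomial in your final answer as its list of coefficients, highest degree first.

Step 1: lead(9x⁶ − 27x⁵ + 37x⁴ + 4x³ − 24x² + 49x − 28) ÷ lead(D) = 9x⁶ ÷ x² = 9x⁴. Subtract (9x⁴)·D = 9x⁶ − 27x⁵ + 36x⁴. Remainder: x⁴ + 4x³ − 24x² + 49x − 28.
Step 2: lead(x⁴ + 4x³ − 24x² + 49x − 28) ÷ lead(D) = x⁴ ÷ x² = x². Subtract (x²)·D = x⁴ − 3x³ + 4x². Remainder: 7x³ − 28x² + 49x − 28.
Step 3: lead(7x³ − 28x² + 49x − 28) ÷ lead(D) = 7x³ ÷ x² = 7x. Subtract (7x)·D = 7x³ − 21x² + 28x. Remainder: −7x² + 21x − 28.
Step 4: lead(−7x² + 21x − 28) ÷ lead(D) = −7x² ÷ x² = −7. Subtract (−7)·D = −7x² + 21x − 28. Remainder: 0.

R = [0], so D(x) is a factor of P(x). yes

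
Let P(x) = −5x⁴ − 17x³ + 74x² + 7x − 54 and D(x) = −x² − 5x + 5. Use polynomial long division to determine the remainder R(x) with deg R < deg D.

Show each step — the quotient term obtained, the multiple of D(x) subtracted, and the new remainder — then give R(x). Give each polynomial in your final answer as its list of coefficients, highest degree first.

Step 1: lead(−5x⁴ − 17x³ + 74x² + 7x − 54) ÷ lead(D) = −5x⁴ ÷ −x² = 5x². Subtract (5x²)·D = −5x⁴ − 25x³ + 25x². Remainder: 8x³ + 49x² + 7x − 54.
Step 2: lead(8x³ + 49x² + 7x − 54) ÷ lead(D) = 8x³ ÷ −x² = −8x. Subtract (−8x)·D = 8x³ + 40x² − 40x. Remainder: 9x² + 47x − 54.
Step 3: lead(9x² + 47x − 54) ÷ lead(D) = 9x² ÷ −x² = −9. Subtract (−9)·D = 9x² + 45x − 45. Remainder: 2x − 9.

R = [2, -9]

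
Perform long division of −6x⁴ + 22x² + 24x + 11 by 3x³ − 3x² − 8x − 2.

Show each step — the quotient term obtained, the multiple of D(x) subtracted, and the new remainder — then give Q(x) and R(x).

Q(x) = −2x − 2; R(x) = 4x + 7

Step 1: lead(−6x⁴ + 22x² + 24x + 11) ÷ lead(D) = −6x⁴ ÷ 3x³ = −2x. Subtract (−2x)·D = −6x⁴ + 6x³ + 16x² + 4x. Remainder: −6x³ + 6x² + 20x + 11.
Step 2: lead(−6x³ + 6x² + 20x + 11) ÷ lead(D) = −6x³ ÷ 3x³ = −2. Subtract (−2)·D = −6x³ + 6x² + 16x + 4. Remainder: 4x + 7.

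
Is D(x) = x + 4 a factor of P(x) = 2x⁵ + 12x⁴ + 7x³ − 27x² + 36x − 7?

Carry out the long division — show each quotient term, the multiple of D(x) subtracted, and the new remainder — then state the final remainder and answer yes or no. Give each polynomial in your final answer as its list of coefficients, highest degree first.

Step 1: lead(2x⁵ + 12x⁴ + 7x³ − 27x² + 36x − 7) ÷ lead(D) = 2x⁵ ÷ x = 2x⁴. Subtract (2x⁴)·D = 2x⁵ + 8x⁴. Remainder: 4x⁴ + 7x³ − 27x² + 36x − 7.
Step 2: lead(4x⁴ + 7x³ − 27x² + 36x − 7) ÷ lead(D) = 4x⁴ ÷ x = 4x³. Subtract (4x³)·D = 4x⁴ + 16x³. Remainder: −9x³ − 27x² + 36x − 7.
Step 3: lead(−9x³ − 27x² + 36x − 7) ÷ lead(D) = −9x³ ÷ x = −9x². Subtract (−9x²)·D = −9x³ − 36x². Remainder: 9x² + 36x − 7.
Step 4: lead(9x² + 36x − 7) ÷ lead(D) = 9x² ÷ x = 9x. Subtract (9x)·D = 9x² + 36x. Remainder: −7.

R = [-7], so D(x) is not a factor of P(x). no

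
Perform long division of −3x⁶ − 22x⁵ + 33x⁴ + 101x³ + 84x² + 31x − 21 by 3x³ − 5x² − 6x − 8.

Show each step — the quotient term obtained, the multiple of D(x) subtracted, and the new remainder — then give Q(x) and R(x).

Step 1: lead(−3x⁶ − 22x⁵ + 33x⁴ + 101x³ + 84x² + 31x − 21) ÷ lead(D) = −3x⁶ ÷ 3x³ = −x³. Subtract (−x³)·D = −3x⁶ + 5x⁵ + 6x⁴ + 8x³. Remainder: −27x⁵ + 27x⁴ + 93x³ + 84x² + 31x − 21.
Step 2: lead(−27x⁵ + 27x⁴ + 93x³ + 84x² + 31x − 21) ÷ lead(D) = −27x⁵ ÷ 3x³ = −9x². Subtract (−9x²)·D = −27x⁵ + 45x⁴ + 54x³ + 72x². Remainder: −18x⁴ + 39x³ + 12x² + 31x − 21.
Step 3: lead(−18x⁴ + 39x³ + 12x² + 31x − 21) ÷ lead(D) = −18x⁴ ÷ 3x³ = −6x. Subtract (−6x)·D = −18x⁴ + 30x³ + 36x² + 48x. Remainder: 9x³ − 24x² − 17x − 21.
Step 4: lead(9x³ − 24x² − 17x − 21) ÷ lead(D) = 9x³ ÷ 3x³ = 3. Subtract (3)·D = 9x³ − 15x² − 18x − 24. Remainder: −9x² + x + 3.

Q(x) = −x³ − 9x² − 6x + 3; R(x) = −9x² + x + 3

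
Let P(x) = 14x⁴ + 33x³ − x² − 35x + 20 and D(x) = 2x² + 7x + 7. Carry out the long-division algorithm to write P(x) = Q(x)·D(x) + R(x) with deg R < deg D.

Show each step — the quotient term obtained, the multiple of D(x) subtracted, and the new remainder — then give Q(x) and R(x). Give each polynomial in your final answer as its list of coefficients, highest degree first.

Step 1: lead(14x⁴ + 33x³ − x² − 35x + 20) ÷ lead(D) = 14x⁴ ÷ 2x² = 7x². Subtract (7x²)·D = 14x⁴ + 49x³ + 49x². Remainder: −16x³ − 50x² − 35x + 20.
Step 2: lead(−16x³ − 50x² − 35x + 20) ÷ lead(D) = −16x³ ÷ 2x² = −8x. Subtract (−8x)·D = −16x³ − 56x² − 56x. Remainder: 6x² + 21x + 20.
Step 3: lead(6x² + 21x + 20) ÷ lead(D) = 6x² ÷ 2x² = 3. Subtract (3)·D = 6x² + 21x + 21. Remainder: −1.

Q = [7, -8, 3]; R = [-1]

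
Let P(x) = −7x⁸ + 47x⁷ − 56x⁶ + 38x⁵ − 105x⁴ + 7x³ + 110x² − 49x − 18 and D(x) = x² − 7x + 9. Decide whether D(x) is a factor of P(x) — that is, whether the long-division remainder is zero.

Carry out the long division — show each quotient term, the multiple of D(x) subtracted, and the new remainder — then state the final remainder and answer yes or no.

R(x) = 0, so D(x) is a factor of P(x). yes

Step 1: lead(−7x⁸ + 47x⁷ − 56x⁶ + 38x⁵ − 105x⁴ + 7x³ + 110x² − 49x − 18) ÷ lead(D) = −7x⁸ ÷ x² = −7x⁶. Subtract (−7x⁶)·D = −7x⁸ + 49x⁷ − 63x⁶. Remainder: −2x⁷ + 7x⁶ + 38x⁵ − 105x⁴ + 7x³ + 110x² − 49x − 18.
Step 2: lead(−2x⁷ + 7x⁶ + 38x⁵ − 105x⁴ + 7x³ + 110x² − 49x − 18) ÷ lead(D) = −2x⁷ ÷ x² = −2x⁵. Subtract (−2x⁵)·D = −2x⁷ + 14x⁶ − 18x⁵. Remainder: −7x⁶ + 56x⁵ − 105x⁴ + 7x³ + 110x² − 49x − 18.
Step 3: lead(−7x⁶ + 56x⁵ − 105x⁴ + 7x³ + 110x² − 49x − 18) ÷ lead(D) = −7x⁶ ÷ x² = −7x⁴. Subtract (−7x⁴)·D = −7x⁶ + 49x⁵ − 63x⁴. Remainder: 7x⁵ − 42x⁴ + 7x³ + 110x² − 49x − 18.
Step 4: lead(7x⁵ − 42x⁴ + 7x³ + 110x² − 49x − 18) ÷ lead(D) = 7x⁵ ÷ x² = 7x³. Subtract (7x³)·D = 7x⁵ − 49x⁴ + 63x³. Remainder: 7x⁴ − 56x³ + 110x² − 49x − 18.
Step 5: lead(7x⁴ − 56x³ + 110x² − 49x − 18) ÷ lead(D) = 7x⁴ ÷ x² = 7x². Subtract (7x²)·D = 7x⁴ − 49x³ + 63x². Remainder: −7x³ + 47x² − 49x − 18.
Step 6: lead(−7x³ + 47x² − 49x − 18) ÷ lead(D) = −7x³ ÷ x² = −7x. Subtract (−7x)·D = −7x³ + 49x² − 63x. Remainder: −2x² + 14x − 18.
Step 7: lead(−2x² + 14x − 18) ÷ lead(D) = −2x² ÷ x² = −2. Subtract (−2)·D = −2x² + 14x − 18. Remainder: 0.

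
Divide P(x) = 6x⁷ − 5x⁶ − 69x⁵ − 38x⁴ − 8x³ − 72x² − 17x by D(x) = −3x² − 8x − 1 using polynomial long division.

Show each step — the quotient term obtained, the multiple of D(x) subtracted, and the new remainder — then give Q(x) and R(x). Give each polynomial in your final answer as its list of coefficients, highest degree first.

Step 1: lead(6x⁷ − 5x⁶ − 69x⁵ − 38x⁴ − 8x³ − 72x² − 17x) ÷ lead(D) = 6x⁷ ÷ −3x² = −2x⁵. Subtract (−2x⁵)·D = 6x⁷ + 16x⁶ + 2x⁵. Remainder: −21x⁶ − 71x⁵ − 38x⁴ − 8x³ − 72x² − 17x.
Step 2: lead(−21x⁶ − 71x⁵ − 38x⁴ − 8x³ − 72x² − 17x) ÷ lead(D) = −21x⁶ ÷ −3x² = 7x⁴. Subtract (7x⁴)·D = −21x⁶ − 56x⁵ − 7x⁴. Remainder: −15x⁵ − 31x⁴ − 8x³ − 72x² − 17x.
Step 3: lead(−15x⁵ − 31x⁴ − 8x³ − 72x² − 17x) ÷ lead(D) = −15x⁵ ÷ −3x² = 5x³. Subtract (5x³)·D = −15x⁵ − 40x⁴ − 5x³. Remainder: 9x⁴ − 3x³ − 72x² − 17x.
Step 4: lead(9x⁴ − 3x³ − 72x² − 17x) ÷ lead(D) = 9x⁴ ÷ −3x² = −3x². Subtract (−3x²)·D = 9x⁴ + 24x³ + 3x². Remainder: −27x³ − 75x² − 17x.
Step 5: lead(−27x³ − 75x² − 17x) ÷ lead(D) = −27x³ ÷ −3x² = 9x. Subtract (9x)·D = −27x³ − 72x² − 9x. Remainder: −3x² − 8x.
Step 6: lead(−3x² − 8x) ÷ lead(D) = −3x² ÷ −3x² = 1. Subtract (1)·D = −3x² − 8x − 1. Remainder: 1.

Q = [-2, 7, 5, -3, 9, 1]; R = [1]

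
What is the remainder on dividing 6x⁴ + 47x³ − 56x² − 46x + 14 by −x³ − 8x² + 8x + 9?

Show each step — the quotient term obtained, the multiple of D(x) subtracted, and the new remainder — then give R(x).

R(x) = 5

Step 1: lead(6x⁴ + 47x³ − 56x² − 46x + 14) ÷ lead(D) = 6x⁴ ÷ −x³ = −6x. Subtract (−6x)·D = 6x⁴ + 48x³ − 48x² − 54x. Remainder: −x³ − 8x² + 8x + 14.
Step 2: lead(−x³ − 8x² + 8x + 14) ÷ lead(D) = −x³ ÷ −x³ = 1. Subtract (1)·D = −x³ − 8x² + 8x + 9. Remainder: 5.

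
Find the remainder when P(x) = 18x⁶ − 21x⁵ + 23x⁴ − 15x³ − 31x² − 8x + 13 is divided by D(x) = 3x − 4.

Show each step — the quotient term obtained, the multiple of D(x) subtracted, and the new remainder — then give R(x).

R(x) = −3

Step 1: lead(18x⁶ − 21x⁵ + 23x⁴ − 15x³ − 31x² − 8x + 13) ÷ lead(D) = 18x⁶ ÷ 3x = 6x⁵. Subtract (6x⁵)·D = 18x⁶ − 24x⁵. Remainder: 3x⁵ + 23x⁴ − 15x³ − 31x² − 8x + 13.
Step 2: lead(3x⁵ + 23x⁴ − 15x³ − 31x² − 8x + 13) ÷ lead(D) = 3x⁵ ÷ 3x = x⁴. Subtract (x⁴)·D = 3x⁵ − 4x⁴. Remainder: 27x⁴ − 15x³ − 31x² − 8x + 13.
Step 3: lead(27x⁴ − 15x³ − 31x² − 8x + 13) ÷ lead(D) = 27x⁴ ÷ 3x = 9x³. Subtract (9x³)·D = 27x⁴ − 36x³. Remainder: 21x³ − 31x² − 8x + 13.
Step 4: lead(21x³ − 31x² − 8x + 13) ÷ lead(D) = 21x³ ÷ 3x = 7x². Subtract (7x²)·D = 21x³ − 28x². Remainder: −3x² − 8x + 13.
Step 5: lead(−3x² − 8x + 13) ÷ lead(D) = −3x² ÷ 3x = −x. Subtract (−x)·D = −3x² + 4x. Remainder: −12x + 13.
Step 6: lead(−12x + 13) ÷ lead(D) = −12x ÷ 3x = −4. Subtract (−4)·D = −12x + 16. Remainder: −3.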